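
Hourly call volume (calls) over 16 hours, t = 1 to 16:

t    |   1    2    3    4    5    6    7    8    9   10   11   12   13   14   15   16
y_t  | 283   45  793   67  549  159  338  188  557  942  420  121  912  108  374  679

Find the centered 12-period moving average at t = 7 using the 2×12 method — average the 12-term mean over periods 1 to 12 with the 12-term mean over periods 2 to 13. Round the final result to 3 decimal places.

398.042

Sum over 1–12: 283 + 45 + 793 + 67 + 549 + 159 + 338 + 188 + 557 + 942 + 420 + 121 = 4462
Sum over 2–13: 45 + 793 + 67 + 549 + 159 + 338 + 188 + 557 + 942 + 420 + 121 + 912 = 5091
CMA at t=7 = (4462 + 5091) / (2·12) = 9553 / 24 = 398.042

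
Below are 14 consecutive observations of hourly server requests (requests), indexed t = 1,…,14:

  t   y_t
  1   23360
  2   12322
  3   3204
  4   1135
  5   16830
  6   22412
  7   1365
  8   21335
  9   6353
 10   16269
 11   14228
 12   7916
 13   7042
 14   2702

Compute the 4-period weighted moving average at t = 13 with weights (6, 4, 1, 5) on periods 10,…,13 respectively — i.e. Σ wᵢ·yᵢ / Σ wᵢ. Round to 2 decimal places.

Weighted sum: 6·16269 + 4·14228 + 1·7916 + 5·7042 = 97614 + 56912 + 7916 + 35210 = 197652
Weight total: 6 + 4 + 1 + 5 = 16
WMA = 197652 / 16 = 12353.25

12353.25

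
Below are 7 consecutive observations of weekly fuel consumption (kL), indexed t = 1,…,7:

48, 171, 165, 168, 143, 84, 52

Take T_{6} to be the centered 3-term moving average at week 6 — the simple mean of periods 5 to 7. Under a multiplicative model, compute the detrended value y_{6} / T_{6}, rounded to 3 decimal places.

0.903

Trend T_6 = (143 + 84 + 52) / 3 = 279/3 = 93.00000
Ratio to trend: 84 / 93.00000 = 0.903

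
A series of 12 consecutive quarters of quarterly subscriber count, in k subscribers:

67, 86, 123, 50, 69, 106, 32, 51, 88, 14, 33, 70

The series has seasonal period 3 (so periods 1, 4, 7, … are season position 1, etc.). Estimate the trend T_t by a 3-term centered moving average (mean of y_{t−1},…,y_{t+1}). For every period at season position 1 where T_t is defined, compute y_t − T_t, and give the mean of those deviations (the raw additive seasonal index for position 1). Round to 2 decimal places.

Season position 1 occurs at t = 4, 7, 10 (where T_t is defined).
t=4: T_4 = 80.6667; y_4 − T_4 = 50 − 80.6667 = -30.6667
t=7: T_7 = 63.0000; y_7 − T_7 = 32 − 63.0000 = -31.0000
t=10: T_10 = 45.0000; y_10 − T_10 = 14 − 45.0000 = -31.0000
Mean deviation: (-30.6667 + -31.0000 + -31.0000) / 3 = -30.89

-30.89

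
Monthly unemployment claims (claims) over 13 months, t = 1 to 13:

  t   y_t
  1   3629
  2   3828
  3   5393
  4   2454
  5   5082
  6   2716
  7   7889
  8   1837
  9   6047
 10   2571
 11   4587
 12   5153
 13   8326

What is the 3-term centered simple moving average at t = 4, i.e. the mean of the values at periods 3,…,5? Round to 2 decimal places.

4309.67

Sum of periods 3–5: 5393 + 2454 + 5082 = 12929
Divide by 3: 12929 / 3 = 4309.67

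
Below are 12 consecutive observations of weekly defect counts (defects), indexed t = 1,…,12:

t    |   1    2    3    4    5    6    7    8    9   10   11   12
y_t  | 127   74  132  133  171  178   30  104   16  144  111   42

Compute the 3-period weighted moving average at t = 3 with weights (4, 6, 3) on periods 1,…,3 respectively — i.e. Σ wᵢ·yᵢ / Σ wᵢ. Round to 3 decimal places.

103.692

Weighted sum: 4·127 + 6·74 + 3·132 = 508 + 444 + 396 = 1348
Weight total: 4 + 6 + 3 = 13
WMA = 1348 / 13 = 103.692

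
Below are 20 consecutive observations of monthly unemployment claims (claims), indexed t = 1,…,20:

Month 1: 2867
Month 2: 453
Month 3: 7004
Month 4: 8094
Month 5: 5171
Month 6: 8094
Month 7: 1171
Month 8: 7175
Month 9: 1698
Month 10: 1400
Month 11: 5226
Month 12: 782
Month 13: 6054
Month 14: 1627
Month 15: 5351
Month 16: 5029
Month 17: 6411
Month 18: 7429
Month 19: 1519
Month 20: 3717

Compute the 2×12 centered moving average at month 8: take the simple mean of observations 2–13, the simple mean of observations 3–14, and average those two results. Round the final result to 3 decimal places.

Sum over 2–13: 453 + 7004 + 8094 + 5171 + 8094 + 1171 + 7175 + 1698 + 1400 + 5226 + 782 + 6054 = 52322
Sum over 3–14: 7004 + 8094 + 5171 + 8094 + 1171 + 7175 + 1698 + 1400 + 5226 + 782 + 6054 + 1627 = 53496
CMA at t=8 = (52322 + 53496) / (2·12) = 105818 / 24 = 4409.083

4409.083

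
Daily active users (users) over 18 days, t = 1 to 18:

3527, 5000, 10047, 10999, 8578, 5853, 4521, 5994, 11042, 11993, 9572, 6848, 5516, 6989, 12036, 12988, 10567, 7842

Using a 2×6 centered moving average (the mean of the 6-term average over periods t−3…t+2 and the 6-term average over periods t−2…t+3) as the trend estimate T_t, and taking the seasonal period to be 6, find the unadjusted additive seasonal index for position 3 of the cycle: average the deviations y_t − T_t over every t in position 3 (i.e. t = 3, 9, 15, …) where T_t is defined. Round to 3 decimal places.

2796.208

Season position 3 occurs at t = 9, 15 (where T_t is defined).
t=9: T_9 = 8245.41667; y_9 − T_9 = 11042 − 8245.41667 = 2796.58333
t=15: T_15 = 9240.16667; y_15 − T_15 = 12036 − 9240.16667 = 2795.83333
Mean deviation: (2796.58333 + 2795.83333) / 2 = 2796.208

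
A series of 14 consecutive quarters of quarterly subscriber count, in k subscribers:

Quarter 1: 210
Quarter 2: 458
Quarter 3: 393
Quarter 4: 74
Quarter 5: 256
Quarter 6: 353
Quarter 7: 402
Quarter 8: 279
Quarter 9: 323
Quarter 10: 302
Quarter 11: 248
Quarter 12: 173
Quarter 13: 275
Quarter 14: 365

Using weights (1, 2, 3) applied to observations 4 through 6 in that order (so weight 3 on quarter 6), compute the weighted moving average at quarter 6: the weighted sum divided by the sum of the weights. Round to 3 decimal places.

274.167

Weighted sum: 1·74 + 2·256 + 3·353 = 74 + 512 + 1059 = 1645
Weight total: 1 + 2 + 3 = 6
WMA = 1645 / 6 = 274.167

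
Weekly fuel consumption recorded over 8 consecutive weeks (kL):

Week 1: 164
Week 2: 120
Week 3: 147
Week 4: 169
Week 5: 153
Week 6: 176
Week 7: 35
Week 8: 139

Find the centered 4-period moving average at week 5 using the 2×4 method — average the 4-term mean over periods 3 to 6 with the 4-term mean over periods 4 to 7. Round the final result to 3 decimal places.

147.250

Sum over 3–6: 147 + 169 + 153 + 176 = 645
Sum over 4–7: 169 + 153 + 176 + 35 = 533
CMA at t=5 = (645 + 533) / (2·4) = 1178 / 8 = 147.250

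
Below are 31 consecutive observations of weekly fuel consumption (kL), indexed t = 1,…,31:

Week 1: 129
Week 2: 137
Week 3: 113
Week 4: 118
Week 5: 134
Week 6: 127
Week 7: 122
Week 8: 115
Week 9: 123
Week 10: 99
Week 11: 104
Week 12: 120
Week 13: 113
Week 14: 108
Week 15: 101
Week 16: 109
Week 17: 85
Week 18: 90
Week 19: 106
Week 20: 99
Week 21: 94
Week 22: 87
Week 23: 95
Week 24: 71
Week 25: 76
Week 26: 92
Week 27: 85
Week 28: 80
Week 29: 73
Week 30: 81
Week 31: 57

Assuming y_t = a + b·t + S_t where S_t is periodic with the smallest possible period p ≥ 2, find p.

7

First differences y_{t+1} − y_t: 8, -24, 5, 16, -7, -5, -7, 8, -24, 5, 16, -7, -5, -7, 8, -24, …
The difference pattern repeats every 7 terms and not for any smaller step, so p = 7.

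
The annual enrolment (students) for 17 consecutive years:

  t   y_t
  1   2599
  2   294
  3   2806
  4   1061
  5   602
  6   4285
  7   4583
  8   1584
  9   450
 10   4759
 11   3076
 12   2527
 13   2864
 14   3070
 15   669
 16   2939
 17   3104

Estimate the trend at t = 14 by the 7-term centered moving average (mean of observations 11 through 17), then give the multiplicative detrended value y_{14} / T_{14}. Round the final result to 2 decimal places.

1.18

Trend T_14 = (3076 + 2527 + 2864 + 3070 + 669 + 2939 + 3104) / 7 = 18249/7 = 2607.0000
Ratio to trend: 3070 / 2607.0000 = 1.18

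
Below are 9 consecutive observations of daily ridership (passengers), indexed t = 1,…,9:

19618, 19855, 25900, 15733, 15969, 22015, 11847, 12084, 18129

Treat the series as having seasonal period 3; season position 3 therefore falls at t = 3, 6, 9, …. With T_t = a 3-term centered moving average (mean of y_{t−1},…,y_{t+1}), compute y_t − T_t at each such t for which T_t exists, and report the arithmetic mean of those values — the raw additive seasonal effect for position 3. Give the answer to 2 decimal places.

5404.33

Season position 3 occurs at t = 3, 6 (where T_t is defined).
t=3: T_3 = 20496.0000; y_3 − T_3 = 25900 − 20496.0000 = 5404.0000
t=6: T_6 = 16610.3333; y_6 − T_6 = 22015 − 16610.3333 = 5404.6667
Mean deviation: (5404.0000 + 5404.6667) / 2 = 5404.33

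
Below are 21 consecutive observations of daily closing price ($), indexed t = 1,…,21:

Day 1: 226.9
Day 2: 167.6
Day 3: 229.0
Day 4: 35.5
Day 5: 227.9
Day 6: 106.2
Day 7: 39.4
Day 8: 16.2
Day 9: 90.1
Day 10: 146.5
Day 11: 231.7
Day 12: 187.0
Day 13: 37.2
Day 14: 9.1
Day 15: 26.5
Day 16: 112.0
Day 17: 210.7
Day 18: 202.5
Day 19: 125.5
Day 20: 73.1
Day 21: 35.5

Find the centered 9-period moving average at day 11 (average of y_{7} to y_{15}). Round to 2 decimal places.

87.08

Sum of periods 7–15: 39.4 + 16.2 + 90.1 + 146.5 + 231.7 + 187.0 + 37.2 + 9.1 + 26.5 = 783.7
Divide by 9: 783.7 / 9 = 87.08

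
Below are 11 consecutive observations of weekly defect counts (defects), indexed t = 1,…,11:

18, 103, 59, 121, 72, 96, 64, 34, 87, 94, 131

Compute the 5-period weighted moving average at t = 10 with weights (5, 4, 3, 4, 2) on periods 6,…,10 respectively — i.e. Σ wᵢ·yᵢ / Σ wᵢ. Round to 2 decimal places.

76.33

Weighted sum: 5·96 + 4·64 + 3·34 + 4·87 + 2·94 = 480 + 256 + 102 + 348 + 188 = 1374
Weight total: 5 + 4 + 3 + 4 + 2 = 18
WMA = 1374 / 18 = 76.33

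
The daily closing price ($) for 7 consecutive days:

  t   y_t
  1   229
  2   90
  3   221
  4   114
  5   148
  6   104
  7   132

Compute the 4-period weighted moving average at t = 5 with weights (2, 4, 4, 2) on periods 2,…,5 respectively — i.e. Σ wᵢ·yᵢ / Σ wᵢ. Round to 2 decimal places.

Weighted sum: 2·90 + 4·221 + 4·114 + 2·148 = 180 + 884 + 456 + 296 = 1816
Weight total: 2 + 4 + 4 + 2 = 12
WMA = 1816 / 12 = 151.33

151.33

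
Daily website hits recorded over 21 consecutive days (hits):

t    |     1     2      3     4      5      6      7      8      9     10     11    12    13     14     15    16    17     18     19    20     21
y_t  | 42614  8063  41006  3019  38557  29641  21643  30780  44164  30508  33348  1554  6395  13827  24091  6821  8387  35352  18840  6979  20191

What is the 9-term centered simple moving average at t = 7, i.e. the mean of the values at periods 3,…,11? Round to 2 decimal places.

30296.22

Sum of periods 3–11: 41006 + 3019 + 38557 + 29641 + 21643 + 30780 + 44164 + 30508 + 33348 = 272666
Divide by 9: 272666 / 9 = 30296.22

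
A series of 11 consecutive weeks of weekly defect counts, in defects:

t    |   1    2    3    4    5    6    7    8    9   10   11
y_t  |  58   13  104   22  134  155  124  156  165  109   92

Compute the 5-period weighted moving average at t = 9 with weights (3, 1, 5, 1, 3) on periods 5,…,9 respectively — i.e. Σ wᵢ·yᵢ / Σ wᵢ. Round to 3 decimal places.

Weighted sum: 3·134 + 1·155 + 5·124 + 1·156 + 3·165 = 402 + 155 + 620 + 156 + 495 = 1828
Weight total: 3 + 1 + 5 + 1 + 3 = 13
WMA = 1828 / 13 = 140.615

140.615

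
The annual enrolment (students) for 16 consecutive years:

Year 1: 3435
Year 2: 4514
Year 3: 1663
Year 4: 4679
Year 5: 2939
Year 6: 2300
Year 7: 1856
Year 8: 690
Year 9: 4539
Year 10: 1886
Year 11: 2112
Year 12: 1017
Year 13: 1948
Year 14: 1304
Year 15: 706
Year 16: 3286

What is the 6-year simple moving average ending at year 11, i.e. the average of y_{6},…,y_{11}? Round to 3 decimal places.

Sum of periods 6–11: 2300 + 1856 + 690 + 4539 + 1886 + 2112 = 13383
Divide by 6: 13383 / 6 = 2230.500

2230.500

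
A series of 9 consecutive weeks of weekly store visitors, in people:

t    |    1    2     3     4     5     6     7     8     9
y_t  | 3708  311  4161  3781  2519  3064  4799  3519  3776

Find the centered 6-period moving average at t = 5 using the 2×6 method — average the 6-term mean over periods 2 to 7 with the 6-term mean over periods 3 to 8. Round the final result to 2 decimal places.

3373.17

Sum over 2–7: 311 + 4161 + 3781 + 2519 + 3064 + 4799 = 18635
Sum over 3–8: 4161 + 3781 + 2519 + 3064 + 4799 + 3519 = 21843
CMA at t=5 = (18635 + 21843) / (2·6) = 40478 / 12 = 3373.17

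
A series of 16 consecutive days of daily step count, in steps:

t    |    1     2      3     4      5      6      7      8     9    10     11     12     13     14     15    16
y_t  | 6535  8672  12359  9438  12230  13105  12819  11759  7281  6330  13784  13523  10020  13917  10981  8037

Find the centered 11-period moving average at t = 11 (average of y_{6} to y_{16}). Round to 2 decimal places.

11050.55

Sum of periods 6–16: 13105 + 12819 + 11759 + 7281 + 6330 + 13784 + 13523 + 10020 + 13917 + 10981 + 8037 = 121556
Divide by 11: 121556 / 11 = 11050.55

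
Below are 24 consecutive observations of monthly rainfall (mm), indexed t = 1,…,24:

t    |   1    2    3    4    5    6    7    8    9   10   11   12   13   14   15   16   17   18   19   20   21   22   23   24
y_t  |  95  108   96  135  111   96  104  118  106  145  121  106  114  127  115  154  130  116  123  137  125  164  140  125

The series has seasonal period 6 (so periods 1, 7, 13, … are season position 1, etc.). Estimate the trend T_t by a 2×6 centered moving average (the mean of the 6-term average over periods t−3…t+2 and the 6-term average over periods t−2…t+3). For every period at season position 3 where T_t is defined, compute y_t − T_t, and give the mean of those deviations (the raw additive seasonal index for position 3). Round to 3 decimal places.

Season position 3 occurs at t = 9, 15, 21 (where T_t is defined).
t=9: T_9 = 115.83333; y_9 − T_9 = 106 − 115.83333 = -9.83333
t=15: T_15 = 125.16667; y_15 − T_15 = 115 − 125.16667 = -10.16667
t=21: T_21 = 134.91667; y_21 − T_21 = 125 − 134.91667 = -9.91667
Mean deviation: (-9.83333 + -10.16667 + -9.91667) / 3 = -9.972

-9.972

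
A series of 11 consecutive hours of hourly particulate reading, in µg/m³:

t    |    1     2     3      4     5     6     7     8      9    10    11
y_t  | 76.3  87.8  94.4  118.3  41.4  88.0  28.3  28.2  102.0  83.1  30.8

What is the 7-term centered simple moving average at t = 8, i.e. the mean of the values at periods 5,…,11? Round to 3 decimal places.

57.400

Sum of periods 5–11: 41.4 + 88.0 + 28.3 + 28.2 + 102.0 + 83.1 + 30.8 = 401.8
Divide by 7: 401.8 / 7 = 57.400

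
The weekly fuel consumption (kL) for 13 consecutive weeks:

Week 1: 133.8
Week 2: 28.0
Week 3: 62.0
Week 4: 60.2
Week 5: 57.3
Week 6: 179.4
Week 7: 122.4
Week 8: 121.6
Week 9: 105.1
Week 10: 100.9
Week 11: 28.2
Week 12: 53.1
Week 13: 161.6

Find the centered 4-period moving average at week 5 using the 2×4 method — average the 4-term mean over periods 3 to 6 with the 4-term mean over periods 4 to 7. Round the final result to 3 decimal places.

Sum over 3–6: 62.0 + 60.2 + 57.3 + 179.4 = 358.9
Sum over 4–7: 60.2 + 57.3 + 179.4 + 122.4 = 419.3
CMA at t=5 = (358.9 + 419.3) / (2·4) = 778.2 / 8 = 97.275

97.275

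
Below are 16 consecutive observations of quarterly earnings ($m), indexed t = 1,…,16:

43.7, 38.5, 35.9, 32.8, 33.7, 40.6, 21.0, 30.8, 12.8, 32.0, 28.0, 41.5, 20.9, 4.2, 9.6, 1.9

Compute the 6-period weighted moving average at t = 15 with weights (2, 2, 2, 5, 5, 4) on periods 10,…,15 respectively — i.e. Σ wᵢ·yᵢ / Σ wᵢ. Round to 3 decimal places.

18.345

Weighted sum: 2·32.0 + 2·28.0 + 2·41.5 + 5·20.9 + 5·4.2 + 4·9.6 = 64.0 + 56.0 + 83.0 + 104.5 + 21.0 + 38.4 = 366.9
Weight total: 2 + 2 + 2 + 5 + 5 + 4 = 20
WMA = 366.9 / 20 = 18.345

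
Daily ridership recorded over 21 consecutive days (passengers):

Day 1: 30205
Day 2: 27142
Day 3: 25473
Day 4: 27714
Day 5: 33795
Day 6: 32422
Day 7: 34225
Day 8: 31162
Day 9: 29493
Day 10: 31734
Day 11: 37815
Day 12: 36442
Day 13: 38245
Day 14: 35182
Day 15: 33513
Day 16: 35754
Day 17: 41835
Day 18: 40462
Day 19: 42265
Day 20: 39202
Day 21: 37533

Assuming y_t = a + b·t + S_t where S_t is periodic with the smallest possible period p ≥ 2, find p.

6

First differences y_{t+1} − y_t: -3063, -1669, 2241, 6081, -1373, 1803, -3063, -1669, 2241, 6081, -1373, 1803, -3063, -1669, …
The difference pattern repeats every 6 terms and not for any smaller step, so p = 6.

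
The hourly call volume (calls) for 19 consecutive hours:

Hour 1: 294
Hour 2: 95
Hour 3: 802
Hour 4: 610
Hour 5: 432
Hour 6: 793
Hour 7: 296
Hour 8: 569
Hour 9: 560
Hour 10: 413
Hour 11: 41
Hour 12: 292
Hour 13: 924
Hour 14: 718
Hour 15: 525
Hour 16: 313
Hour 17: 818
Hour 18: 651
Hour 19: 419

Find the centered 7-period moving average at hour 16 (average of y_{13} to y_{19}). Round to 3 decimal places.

Sum of periods 13–19: 924 + 718 + 525 + 313 + 818 + 651 + 419 = 4368
Divide by 7: 4368 / 7 = 624.000

624.000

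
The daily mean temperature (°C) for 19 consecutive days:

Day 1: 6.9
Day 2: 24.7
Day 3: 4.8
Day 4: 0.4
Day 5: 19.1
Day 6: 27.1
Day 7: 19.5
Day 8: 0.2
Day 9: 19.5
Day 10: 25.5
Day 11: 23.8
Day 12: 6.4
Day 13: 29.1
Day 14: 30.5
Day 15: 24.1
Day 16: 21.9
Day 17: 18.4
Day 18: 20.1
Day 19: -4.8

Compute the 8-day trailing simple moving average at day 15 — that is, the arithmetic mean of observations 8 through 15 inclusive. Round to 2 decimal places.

Sum of periods 8–15: 0.2 + 19.5 + 25.5 + 23.8 + 6.4 + 29.1 + 30.5 + 24.1 = 159.1
Divide by 8: 159.1 / 8 = 19.89

19.89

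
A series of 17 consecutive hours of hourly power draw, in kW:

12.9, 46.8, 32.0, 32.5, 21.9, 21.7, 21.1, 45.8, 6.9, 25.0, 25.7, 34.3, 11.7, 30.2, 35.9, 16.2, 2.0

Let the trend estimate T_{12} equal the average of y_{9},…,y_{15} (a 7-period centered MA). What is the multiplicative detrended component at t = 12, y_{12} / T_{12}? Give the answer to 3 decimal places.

Trend T_12 = (6.9 + 25.0 + 25.7 + 34.3 + 11.7 + 30.2 + 35.9) / 7 = 169.7/7 = 24.24286
Ratio to trend: 34.3 / 24.24286 = 1.415

1.415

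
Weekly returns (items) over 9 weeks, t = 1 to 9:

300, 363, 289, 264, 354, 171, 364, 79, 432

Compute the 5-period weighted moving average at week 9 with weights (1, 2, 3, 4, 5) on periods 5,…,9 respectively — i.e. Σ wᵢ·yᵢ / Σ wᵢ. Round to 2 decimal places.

284.27

Weighted sum: 1·354 + 2·171 + 3·364 + 4·79 + 5·432 = 354 + 342 + 1092 + 316 + 2160 = 4264
Weight total: 1 + 2 + 3 + 4 + 5 = 15
WMA = 4264 / 15 = 284.27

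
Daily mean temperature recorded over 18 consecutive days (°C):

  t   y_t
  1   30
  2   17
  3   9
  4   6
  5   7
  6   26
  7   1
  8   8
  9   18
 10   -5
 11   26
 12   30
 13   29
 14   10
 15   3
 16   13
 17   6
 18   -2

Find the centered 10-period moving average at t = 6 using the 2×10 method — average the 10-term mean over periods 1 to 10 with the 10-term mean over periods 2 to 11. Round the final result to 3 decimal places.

Sum over 1–10: 30 + 17 + 9 + 6 + 7 + 26 + 1 + 8 + 18 + (-5) = 117
Sum over 2–11: 17 + 9 + 6 + 7 + 26 + 1 + 8 + 18 + (-5) + 26 = 113
CMA at t=6 = (117 + 113) / (2·10) = 230 / 20 = 11.500

11.500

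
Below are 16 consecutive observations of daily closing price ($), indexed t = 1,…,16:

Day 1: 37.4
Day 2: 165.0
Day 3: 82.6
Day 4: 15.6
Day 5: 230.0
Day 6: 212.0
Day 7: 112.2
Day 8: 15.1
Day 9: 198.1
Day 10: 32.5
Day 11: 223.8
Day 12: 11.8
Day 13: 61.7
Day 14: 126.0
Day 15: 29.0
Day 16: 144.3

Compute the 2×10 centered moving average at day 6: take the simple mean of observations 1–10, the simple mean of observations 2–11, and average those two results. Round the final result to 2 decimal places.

119.37

Sum over 1–10: 37.4 + 165.0 + 82.6 + 15.6 + 230.0 + 212.0 + 112.2 + 15.1 + 198.1 + 32.5 = 1100.5
Sum over 2–11: 165.0 + 82.6 + 15.6 + 230.0 + 212.0 + 112.2 + 15.1 + 198.1 + 32.5 + 223.8 = 1286.9
CMA at t=6 = (1100.5 + 1286.9) / (2·10) = 2387.4 / 20 = 119.37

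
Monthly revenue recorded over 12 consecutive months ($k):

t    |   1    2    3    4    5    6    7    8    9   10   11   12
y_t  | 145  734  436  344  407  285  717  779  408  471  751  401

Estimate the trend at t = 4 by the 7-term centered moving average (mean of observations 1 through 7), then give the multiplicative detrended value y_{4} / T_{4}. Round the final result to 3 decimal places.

0.785

Trend T_4 = (145 + 734 + 436 + 344 + 407 + 285 + 717) / 7 = 3068/7 = 438.28571
Ratio to trend: 344 / 438.28571 = 0.785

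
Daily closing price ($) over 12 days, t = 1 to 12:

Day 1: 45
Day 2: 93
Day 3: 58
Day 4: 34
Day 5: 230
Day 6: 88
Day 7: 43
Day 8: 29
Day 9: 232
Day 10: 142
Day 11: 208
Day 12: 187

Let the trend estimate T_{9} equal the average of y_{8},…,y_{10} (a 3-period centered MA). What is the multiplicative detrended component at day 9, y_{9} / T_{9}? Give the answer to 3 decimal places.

1.727

Trend T_9 = (29 + 232 + 142) / 3 = 403/3 = 134.33333
Ratio to trend: 232 / 134.33333 = 1.727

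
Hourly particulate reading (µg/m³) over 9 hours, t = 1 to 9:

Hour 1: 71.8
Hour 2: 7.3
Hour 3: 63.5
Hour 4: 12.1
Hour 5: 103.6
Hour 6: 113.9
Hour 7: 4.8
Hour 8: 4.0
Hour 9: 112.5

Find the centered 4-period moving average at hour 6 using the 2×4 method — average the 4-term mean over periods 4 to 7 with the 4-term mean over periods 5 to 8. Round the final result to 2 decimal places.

Sum over 4–7: 12.1 + 103.6 + 113.9 + 4.8 = 234.4
Sum over 5–8: 103.6 + 113.9 + 4.8 + 4.0 = 226.3
CMA at t=6 = (234.4 + 226.3) / (2·4) = 460.7 / 8 = 57.59

57.59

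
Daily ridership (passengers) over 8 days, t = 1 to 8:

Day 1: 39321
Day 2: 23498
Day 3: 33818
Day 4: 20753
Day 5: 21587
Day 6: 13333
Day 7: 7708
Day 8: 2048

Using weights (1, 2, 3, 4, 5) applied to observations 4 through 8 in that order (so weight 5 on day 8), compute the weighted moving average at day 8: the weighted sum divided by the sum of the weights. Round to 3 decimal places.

Weighted sum: 1·20753 + 2·21587 + 3·13333 + 4·7708 + 5·2048 = 20753 + 43174 + 39999 + 30832 + 10240 = 144998
Weight total: 1 + 2 + 3 + 4 + 5 = 15
WMA = 144998 / 15 = 9666.533

9666.533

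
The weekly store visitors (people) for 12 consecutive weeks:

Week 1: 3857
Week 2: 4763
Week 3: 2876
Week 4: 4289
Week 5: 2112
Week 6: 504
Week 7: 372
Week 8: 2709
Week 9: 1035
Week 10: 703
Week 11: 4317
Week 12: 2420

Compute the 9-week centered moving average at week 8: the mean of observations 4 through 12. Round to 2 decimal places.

Sum of periods 4–12: 4289 + 2112 + 504 + 372 + 2709 + 1035 + 703 + 4317 + 2420 = 18461
Divide by 9: 18461 / 9 = 2051.22

2051.22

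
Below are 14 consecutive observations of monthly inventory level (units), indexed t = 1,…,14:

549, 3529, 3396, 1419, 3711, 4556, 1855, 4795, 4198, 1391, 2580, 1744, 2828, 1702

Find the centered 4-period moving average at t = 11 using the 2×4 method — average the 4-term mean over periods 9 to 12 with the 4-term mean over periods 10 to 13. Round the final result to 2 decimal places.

2307.00

Sum over 9–12: 4198 + 1391 + 2580 + 1744 = 9913
Sum over 10–13: 1391 + 2580 + 1744 + 2828 = 8543
CMA at t=11 = (9913 + 8543) / (2·4) = 18456 / 8 = 2307.00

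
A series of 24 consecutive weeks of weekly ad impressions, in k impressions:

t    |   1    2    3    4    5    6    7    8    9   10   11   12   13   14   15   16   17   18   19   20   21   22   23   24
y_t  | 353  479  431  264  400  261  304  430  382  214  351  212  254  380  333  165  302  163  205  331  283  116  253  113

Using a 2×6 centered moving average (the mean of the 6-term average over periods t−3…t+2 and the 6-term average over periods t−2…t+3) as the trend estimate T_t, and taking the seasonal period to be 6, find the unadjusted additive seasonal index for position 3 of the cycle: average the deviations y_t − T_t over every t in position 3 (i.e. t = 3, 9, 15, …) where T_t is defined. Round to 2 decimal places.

Season position 3 occurs at t = 9, 15, 21 (where T_t is defined).
t=9: T_9 = 319.5833; y_9 − T_9 = 382 − 319.5833 = 62.4167
t=15: T_15 = 270.2500; y_15 − T_15 = 333 − 270.2500 = 62.7500
t=21: T_21 = 221.0000; y_21 − T_21 = 283 − 221.0000 = 62.0000
Mean deviation: (62.4167 + 62.7500 + 62.0000) / 3 = 62.39

62.39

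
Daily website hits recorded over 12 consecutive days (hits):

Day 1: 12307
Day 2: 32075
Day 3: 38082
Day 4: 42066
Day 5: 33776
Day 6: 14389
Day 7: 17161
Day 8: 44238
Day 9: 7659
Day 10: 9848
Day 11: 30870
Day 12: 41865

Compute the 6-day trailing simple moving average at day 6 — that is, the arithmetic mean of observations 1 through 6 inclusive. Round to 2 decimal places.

Sum of periods 1–6: 12307 + 32075 + 38082 + 42066 + 33776 + 14389 = 172695
Divide by 6: 172695 / 6 = 28782.50

28782.50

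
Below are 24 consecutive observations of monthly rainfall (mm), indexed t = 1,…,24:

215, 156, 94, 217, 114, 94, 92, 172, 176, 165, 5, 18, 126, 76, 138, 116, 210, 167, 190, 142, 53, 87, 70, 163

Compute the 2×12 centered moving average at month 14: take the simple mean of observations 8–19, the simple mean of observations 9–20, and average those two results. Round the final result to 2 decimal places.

128.67

Sum over 8–19: 172 + 176 + 165 + 5 + 18 + 126 + 76 + 138 + 116 + 210 + 167 + 190 = 1559
Sum over 9–20: 176 + 165 + 5 + 18 + 126 + 76 + 138 + 116 + 210 + 167 + 190 + 142 = 1529
CMA at t=14 = (1559 + 1529) / (2·12) = 3088 / 24 = 128.67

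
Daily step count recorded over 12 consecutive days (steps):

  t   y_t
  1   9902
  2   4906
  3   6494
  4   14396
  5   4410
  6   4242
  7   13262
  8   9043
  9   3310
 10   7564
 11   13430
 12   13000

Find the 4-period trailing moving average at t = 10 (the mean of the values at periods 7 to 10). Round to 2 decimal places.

Sum of periods 7–10: 13262 + 9043 + 3310 + 7564 = 33179
Divide by 4: 33179 / 4 = 8294.75

8294.75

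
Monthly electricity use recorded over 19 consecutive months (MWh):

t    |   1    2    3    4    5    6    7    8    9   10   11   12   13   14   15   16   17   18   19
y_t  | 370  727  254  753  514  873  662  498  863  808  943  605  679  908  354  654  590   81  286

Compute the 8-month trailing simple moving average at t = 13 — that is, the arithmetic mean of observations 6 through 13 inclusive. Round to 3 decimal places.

Sum of periods 6–13: 873 + 662 + 498 + 863 + 808 + 943 + 605 + 679 = 5931
Divide by 8: 5931 / 8 = 741.375

741.375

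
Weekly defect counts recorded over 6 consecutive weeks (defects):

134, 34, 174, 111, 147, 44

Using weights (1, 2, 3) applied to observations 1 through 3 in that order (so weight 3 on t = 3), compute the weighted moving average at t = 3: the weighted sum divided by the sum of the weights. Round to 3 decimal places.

Weighted sum: 1·134 + 2·34 + 3·174 = 134 + 68 + 522 = 724
Weight total: 1 + 2 + 3 = 6
WMA = 724 / 6 = 120.667

120.667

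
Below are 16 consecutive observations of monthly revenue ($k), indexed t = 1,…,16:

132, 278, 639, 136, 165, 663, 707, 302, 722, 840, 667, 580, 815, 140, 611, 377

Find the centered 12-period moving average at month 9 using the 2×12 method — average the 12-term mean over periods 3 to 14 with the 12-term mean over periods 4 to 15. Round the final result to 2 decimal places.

Sum over 3–14: 639 + 136 + 165 + 663 + 707 + 302 + 722 + 840 + 667 + 580 + 815 + 140 = 6376
Sum over 4–15: 136 + 165 + 663 + 707 + 302 + 722 + 840 + 667 + 580 + 815 + 140 + 611 = 6348
CMA at t=9 = (6376 + 6348) / (2·12) = 12724 / 24 = 530.17

530.17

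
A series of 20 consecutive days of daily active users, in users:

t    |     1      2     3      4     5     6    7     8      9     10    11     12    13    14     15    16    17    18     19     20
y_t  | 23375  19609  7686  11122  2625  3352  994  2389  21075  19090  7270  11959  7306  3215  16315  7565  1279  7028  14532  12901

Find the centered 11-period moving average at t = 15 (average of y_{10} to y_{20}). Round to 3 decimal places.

Sum of periods 10–20: 19090 + 7270 + 11959 + 7306 + 3215 + 16315 + 7565 + 1279 + 7028 + 14532 + 12901 = 108460
Divide by 11: 108460 / 11 = 9860.000

9860.000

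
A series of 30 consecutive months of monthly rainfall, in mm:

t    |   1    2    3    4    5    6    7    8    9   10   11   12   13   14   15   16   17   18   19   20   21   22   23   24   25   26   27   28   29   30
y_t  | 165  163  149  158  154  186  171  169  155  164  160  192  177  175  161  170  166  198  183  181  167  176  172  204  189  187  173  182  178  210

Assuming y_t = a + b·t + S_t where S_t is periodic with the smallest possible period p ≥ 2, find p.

6

First differences y_{t+1} − y_t: -2, -14, 9, -4, 32, -15, -2, -14, 9, -4, 32, -15, -2, -14, …
The difference pattern repeats every 6 terms and not for any smaller step, so p = 6.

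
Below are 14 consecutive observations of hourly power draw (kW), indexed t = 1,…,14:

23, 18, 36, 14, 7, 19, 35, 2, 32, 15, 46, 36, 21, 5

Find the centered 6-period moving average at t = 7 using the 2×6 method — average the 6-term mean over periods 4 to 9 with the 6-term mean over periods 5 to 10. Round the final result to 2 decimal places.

18.25

Sum over 4–9: 14 + 7 + 19 + 35 + 2 + 32 = 109
Sum over 5–10: 7 + 19 + 35 + 2 + 32 + 15 = 110
CMA at t=7 = (109 + 110) / (2·6) = 219 / 12 = 18.25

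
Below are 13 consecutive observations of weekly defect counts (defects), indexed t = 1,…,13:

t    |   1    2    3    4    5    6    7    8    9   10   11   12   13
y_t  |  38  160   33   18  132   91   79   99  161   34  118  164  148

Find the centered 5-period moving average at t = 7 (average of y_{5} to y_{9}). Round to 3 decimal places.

112.400

Sum of periods 5–9: 132 + 91 + 79 + 99 + 161 = 562
Divide by 5: 562 / 5 = 112.400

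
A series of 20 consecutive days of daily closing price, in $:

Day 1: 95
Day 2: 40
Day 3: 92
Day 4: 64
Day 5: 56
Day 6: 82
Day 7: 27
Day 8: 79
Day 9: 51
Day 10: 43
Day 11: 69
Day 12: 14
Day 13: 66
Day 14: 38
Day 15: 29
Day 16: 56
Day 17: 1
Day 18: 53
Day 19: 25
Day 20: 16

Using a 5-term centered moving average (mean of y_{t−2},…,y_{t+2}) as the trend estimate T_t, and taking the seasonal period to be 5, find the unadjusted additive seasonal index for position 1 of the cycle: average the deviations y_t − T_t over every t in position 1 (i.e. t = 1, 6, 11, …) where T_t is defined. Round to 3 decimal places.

Season position 1 occurs at t = 6, 11, 16 (where T_t is defined).
t=6: T_6 = 61.60000; y_6 − T_6 = 82 − 61.60000 = 20.40000
t=11: T_11 = 48.60000; y_11 − T_11 = 69 − 48.60000 = 20.40000
t=16: T_16 = 35.40000; y_16 − T_16 = 56 − 35.40000 = 20.60000
Mean deviation: (20.40000 + 20.40000 + 20.60000) / 3 = 20.467

20.467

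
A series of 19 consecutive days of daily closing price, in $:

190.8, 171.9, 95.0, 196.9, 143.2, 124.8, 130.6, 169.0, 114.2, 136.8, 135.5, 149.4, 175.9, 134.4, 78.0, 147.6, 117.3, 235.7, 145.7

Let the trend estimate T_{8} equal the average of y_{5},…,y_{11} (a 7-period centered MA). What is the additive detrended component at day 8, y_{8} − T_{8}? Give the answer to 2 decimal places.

Trend T_8 = (143.2 + 124.8 + 130.6 + 169.0 + 114.2 + 136.8 + 135.5) / 7 = 954.1/7 = 136.3000
Detrended value: 169.0 − 136.3000 = 32.70

32.70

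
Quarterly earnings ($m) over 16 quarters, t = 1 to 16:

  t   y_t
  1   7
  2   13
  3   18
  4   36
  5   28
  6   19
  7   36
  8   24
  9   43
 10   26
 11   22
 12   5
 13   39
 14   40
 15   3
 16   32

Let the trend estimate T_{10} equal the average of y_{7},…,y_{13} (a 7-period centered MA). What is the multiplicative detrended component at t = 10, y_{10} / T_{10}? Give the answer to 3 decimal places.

0.933

Trend T_10 = (36 + 24 + 43 + 26 + 22 + 5 + 39) / 7 = 195/7 = 27.85714
Ratio to trend: 26 / 27.85714 = 0.933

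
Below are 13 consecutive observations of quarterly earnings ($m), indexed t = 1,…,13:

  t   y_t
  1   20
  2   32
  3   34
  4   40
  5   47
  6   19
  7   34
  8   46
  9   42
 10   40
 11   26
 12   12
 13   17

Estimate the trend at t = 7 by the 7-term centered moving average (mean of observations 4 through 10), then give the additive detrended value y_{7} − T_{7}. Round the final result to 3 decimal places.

-4.286

Trend T_7 = (40 + 47 + 19 + 34 + 46 + 42 + 40) / 7 = 268/7 = 38.28571
Detrended value: 34 − 38.28571 = -4.286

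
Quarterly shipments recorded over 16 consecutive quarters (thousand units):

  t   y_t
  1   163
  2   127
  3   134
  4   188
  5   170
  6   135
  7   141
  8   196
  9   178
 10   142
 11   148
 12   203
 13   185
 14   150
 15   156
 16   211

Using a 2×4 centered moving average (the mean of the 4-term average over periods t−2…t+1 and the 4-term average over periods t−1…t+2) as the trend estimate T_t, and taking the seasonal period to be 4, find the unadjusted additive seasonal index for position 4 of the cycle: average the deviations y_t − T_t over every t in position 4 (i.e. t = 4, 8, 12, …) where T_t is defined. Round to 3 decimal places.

Season position 4 occurs at t = 4, 8, 12 (where T_t is defined).
t=4: T_4 = 155.75000; y_4 − T_4 = 188 − 155.75000 = 32.25000
t=8: T_8 = 163.37500; y_8 − T_8 = 196 − 163.37500 = 32.62500
t=12: T_12 = 170.50000; y_12 − T_12 = 203 − 170.50000 = 32.50000
Mean deviation: (32.25000 + 32.62500 + 32.50000) / 3 = 32.458

32.458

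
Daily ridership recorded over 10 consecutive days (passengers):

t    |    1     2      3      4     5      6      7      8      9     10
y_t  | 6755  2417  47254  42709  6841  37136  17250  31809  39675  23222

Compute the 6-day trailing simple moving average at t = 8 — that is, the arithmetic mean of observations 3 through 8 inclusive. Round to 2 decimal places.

Sum of periods 3–8: 47254 + 42709 + 6841 + 37136 + 17250 + 31809 = 182999
Divide by 6: 182999 / 6 = 30499.83

30499.83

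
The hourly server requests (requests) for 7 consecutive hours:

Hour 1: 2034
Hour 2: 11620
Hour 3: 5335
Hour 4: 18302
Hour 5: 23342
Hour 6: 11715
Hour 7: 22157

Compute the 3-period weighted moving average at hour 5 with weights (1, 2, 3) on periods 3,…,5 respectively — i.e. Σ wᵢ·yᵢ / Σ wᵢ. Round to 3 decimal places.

Weighted sum: 1·5335 + 2·18302 + 3·23342 = 5335 + 36604 + 70026 = 111965
Weight total: 1 + 2 + 3 = 6
WMA = 111965 / 6 = 18660.833

18660.833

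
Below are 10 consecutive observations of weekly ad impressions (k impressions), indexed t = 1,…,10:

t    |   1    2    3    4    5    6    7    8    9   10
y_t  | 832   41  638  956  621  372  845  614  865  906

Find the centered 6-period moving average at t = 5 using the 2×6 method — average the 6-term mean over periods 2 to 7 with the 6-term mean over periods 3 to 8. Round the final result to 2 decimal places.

Sum over 2–7: 41 + 638 + 956 + 621 + 372 + 845 = 3473
Sum over 3–8: 638 + 956 + 621 + 372 + 845 + 614 = 4046
CMA at t=5 = (3473 + 4046) / (2·6) = 7519 / 12 = 626.58

626.58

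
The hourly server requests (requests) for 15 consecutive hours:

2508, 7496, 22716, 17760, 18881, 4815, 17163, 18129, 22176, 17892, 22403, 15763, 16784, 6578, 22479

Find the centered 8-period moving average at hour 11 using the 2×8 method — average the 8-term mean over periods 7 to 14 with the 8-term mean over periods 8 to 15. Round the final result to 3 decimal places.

17443.250

Sum over 7–14: 17163 + 18129 + 22176 + 17892 + 22403 + 15763 + 16784 + 6578 = 136888
Sum over 8–15: 18129 + 22176 + 17892 + 22403 + 15763 + 16784 + 6578 + 22479 = 142204
CMA at t=11 = (136888 + 142204) / (2·8) = 279092 / 16 = 17443.250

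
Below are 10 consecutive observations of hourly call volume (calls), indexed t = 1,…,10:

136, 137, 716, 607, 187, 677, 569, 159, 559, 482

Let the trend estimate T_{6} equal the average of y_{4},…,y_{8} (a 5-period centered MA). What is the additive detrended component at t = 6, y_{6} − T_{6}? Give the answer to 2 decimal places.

237.20

Trend T_6 = (607 + 187 + 677 + 569 + 159) / 5 = 2199/5 = 439.8000
Detrended value: 677 − 439.8000 = 237.20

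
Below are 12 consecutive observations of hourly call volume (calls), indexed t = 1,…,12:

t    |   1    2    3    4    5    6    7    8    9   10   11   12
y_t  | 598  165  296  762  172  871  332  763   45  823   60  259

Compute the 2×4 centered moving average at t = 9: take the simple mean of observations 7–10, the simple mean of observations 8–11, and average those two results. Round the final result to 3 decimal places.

Sum over 7–10: 332 + 763 + 45 + 823 = 1963
Sum over 8–11: 763 + 45 + 823 + 60 = 1691
CMA at t=9 = (1963 + 1691) / (2·4) = 3654 / 8 = 456.750

456.750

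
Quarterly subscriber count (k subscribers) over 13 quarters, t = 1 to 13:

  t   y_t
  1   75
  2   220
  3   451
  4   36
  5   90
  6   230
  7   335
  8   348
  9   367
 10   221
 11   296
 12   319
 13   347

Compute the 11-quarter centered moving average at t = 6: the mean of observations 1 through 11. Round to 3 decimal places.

Sum of periods 1–11: 75 + 220 + 451 + 36 + 90 + 230 + 335 + 348 + 367 + 221 + 296 = 2669
Divide by 11: 2669 / 11 = 242.636

242.636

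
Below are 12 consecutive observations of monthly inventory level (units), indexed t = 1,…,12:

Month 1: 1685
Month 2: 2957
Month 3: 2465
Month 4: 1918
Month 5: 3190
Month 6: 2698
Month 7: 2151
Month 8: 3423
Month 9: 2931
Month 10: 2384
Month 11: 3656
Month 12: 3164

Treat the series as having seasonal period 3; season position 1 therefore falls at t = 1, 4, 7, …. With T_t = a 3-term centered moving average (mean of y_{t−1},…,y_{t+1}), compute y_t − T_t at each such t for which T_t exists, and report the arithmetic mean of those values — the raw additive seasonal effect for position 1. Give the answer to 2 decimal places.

-606.33

Season position 1 occurs at t = 4, 7, 10 (where T_t is defined).
t=4: T_4 = 2524.3333; y_4 − T_4 = 1918 − 2524.3333 = -606.3333
t=7: T_7 = 2757.3333; y_7 − T_7 = 2151 − 2757.3333 = -606.3333
t=10: T_10 = 2990.3333; y_10 − T_10 = 2384 − 2990.3333 = -606.3333
Mean deviation: (-606.3333 + -606.3333 + -606.3333) / 3 = -606.33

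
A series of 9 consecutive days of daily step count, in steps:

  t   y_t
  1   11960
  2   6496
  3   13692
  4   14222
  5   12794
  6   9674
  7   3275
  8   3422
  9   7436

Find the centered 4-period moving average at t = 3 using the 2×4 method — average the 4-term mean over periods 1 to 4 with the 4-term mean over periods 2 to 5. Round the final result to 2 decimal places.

Sum over 1–4: 11960 + 6496 + 13692 + 14222 = 46370
Sum over 2–5: 6496 + 13692 + 14222 + 12794 = 47204
CMA at t=3 = (46370 + 47204) / (2·4) = 93574 / 8 = 11696.75

11696.75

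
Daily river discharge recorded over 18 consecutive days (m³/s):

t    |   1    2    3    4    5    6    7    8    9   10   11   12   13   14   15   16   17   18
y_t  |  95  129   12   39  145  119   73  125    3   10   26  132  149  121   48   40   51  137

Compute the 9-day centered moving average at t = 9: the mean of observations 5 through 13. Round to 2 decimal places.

86.89

Sum of periods 5–13: 145 + 119 + 73 + 125 + 3 + 10 + 26 + 132 + 149 = 782
Divide by 9: 782 / 9 = 86.89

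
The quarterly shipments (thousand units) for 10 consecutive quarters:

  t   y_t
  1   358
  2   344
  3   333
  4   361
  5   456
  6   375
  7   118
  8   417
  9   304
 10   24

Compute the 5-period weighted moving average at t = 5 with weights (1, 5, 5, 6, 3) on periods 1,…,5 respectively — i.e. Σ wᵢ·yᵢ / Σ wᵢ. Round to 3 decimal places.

363.850

Weighted sum: 1·358 + 5·344 + 5·333 + 6·361 + 3·456 = 358 + 1720 + 1665 + 2166 + 1368 = 7277
Weight total: 1 + 5 + 5 + 6 + 3 = 20
WMA = 7277 / 20 = 363.850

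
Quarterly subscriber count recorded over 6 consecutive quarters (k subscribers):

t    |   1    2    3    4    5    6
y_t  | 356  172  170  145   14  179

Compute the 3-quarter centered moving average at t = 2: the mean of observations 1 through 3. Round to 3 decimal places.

Sum of periods 1–3: 356 + 172 + 170 = 698
Divide by 3: 698 / 3 = 232.667

232.667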